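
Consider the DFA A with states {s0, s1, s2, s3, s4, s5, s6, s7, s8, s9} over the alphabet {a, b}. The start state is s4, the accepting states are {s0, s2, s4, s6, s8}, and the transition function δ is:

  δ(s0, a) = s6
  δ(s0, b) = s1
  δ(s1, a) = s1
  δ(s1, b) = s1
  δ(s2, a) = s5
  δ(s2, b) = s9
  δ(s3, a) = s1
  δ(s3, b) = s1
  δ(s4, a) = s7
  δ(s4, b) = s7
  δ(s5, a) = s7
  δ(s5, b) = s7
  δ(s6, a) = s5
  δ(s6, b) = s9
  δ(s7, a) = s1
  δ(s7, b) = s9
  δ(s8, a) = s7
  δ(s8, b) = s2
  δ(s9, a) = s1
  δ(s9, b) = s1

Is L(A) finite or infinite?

The useful states (reachable from s4 and able to reach an accepting state) are {s4}.
Restricted to these states the transition graph has no cycle, so every accepting path has bounded length and L is finite.

finite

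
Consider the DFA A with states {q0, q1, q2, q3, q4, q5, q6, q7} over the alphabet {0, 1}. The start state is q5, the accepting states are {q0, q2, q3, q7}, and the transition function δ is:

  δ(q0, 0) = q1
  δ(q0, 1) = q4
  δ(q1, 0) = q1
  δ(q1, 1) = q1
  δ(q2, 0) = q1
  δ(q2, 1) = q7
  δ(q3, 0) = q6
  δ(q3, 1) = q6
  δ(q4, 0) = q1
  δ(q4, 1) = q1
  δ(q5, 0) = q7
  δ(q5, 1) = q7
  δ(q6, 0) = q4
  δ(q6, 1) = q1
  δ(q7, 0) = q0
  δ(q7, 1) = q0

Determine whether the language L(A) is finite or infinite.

finite

The useful states (reachable from q5 and able to reach an accepting state) are {q0, q5, q7}.
Restricted to these states the transition graph has no cycle, so every accepting path has bounded length and L is finite.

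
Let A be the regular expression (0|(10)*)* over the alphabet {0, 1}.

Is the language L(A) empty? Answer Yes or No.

The empty string ε matches the expression, so it belongs to L(A).
Since L(A) contains at least one string, it is not empty.

No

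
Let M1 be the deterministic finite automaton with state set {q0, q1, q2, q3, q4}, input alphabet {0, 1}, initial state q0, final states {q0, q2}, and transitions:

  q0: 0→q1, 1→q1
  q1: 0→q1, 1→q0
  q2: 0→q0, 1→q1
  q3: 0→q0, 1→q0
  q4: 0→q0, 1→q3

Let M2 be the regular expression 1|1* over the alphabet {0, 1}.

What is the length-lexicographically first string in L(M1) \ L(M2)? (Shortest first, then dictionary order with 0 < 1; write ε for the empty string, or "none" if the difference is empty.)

01

The string 01 is accepted by M1 but not by M2.
No shorter string lies in the difference, and 01 is the lexicographically first length-2 string in L(M1) \ L(M2).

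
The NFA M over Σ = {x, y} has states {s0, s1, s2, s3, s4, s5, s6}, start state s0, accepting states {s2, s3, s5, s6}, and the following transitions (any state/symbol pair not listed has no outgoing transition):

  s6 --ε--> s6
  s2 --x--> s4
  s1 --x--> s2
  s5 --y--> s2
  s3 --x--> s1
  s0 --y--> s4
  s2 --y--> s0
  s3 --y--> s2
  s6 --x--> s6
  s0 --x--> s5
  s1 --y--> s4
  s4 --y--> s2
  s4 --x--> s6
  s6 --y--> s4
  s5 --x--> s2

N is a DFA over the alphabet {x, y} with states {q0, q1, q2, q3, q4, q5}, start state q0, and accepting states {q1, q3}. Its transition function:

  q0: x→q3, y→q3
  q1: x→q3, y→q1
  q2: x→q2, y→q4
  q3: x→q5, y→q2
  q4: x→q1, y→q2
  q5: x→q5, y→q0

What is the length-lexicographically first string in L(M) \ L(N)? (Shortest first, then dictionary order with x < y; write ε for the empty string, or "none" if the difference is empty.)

The string xx is accepted by M but not by N.
No shorter string lies in the difference, and xx is the lexicographically first length-2 string in L(M) \ L(N).

xx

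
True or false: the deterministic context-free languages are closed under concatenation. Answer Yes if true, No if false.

No

Take L₁ = {ε, c} (finite, hence regular and DCFL) and L₂ = {c aⁿbⁿ : n≥0} ∪ {cc aⁿb²ⁿ : n≥0} (a DCFL: the number of leading c's tells the DPDA whether to pop one stack symbol per b or per two b's). Then L₁L₂ ∩ cca⁺b* = {cc aⁿbⁿ : n≥1} ∪ {cc aⁿb²ⁿ : n≥1}. If L₁L₂ were a DCFL, so would be this intersection with a regular set, and a DPDA for it started from its configuration after reading cc would accept {aⁿbⁿ : n≥1} ∪ {aⁿb²ⁿ : n≥1}, which no deterministic PDA accepts (a DPDA for it would have a single run on aⁿb²ⁿ, accepting after the prefix aⁿbⁿ and accepting again after n more b's; an ordinary PDA that simulates it on a's and b's and, at any moment when it is accepting, may switch to reading only a fresh letter d while feeding each d to the simulation as a b, would accept aⁱbʲdᵏ (k≥1) exactly when both aⁱbʲ and aⁱbʲ⁺ᵏ are in the language, i.e. its language intersected with the regular set a*b*d⁺ would be exactly {aⁿbⁿdⁿ : n≥1} — impossible, since context-free languages are closed under intersection with regular sets and {aⁿbⁿdⁿ} is not context-free). Hence L₁L₂ is not a DCFL.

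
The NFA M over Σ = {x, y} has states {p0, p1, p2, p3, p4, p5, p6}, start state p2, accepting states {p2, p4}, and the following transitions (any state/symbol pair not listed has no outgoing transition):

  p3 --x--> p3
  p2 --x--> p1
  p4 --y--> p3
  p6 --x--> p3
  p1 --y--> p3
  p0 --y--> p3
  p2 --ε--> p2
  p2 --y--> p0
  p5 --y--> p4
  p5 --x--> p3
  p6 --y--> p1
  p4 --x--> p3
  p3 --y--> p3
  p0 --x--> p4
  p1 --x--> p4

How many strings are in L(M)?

The useful subgraph on states {p0, p1, p2, p4} is acyclic, so L(M) is finite; the longest accepting path visits 3 useful states, giving maximum string length 2.
Counting accepting paths from p2 by length: 1 of length 0, 2 of length 2. Total 3.

3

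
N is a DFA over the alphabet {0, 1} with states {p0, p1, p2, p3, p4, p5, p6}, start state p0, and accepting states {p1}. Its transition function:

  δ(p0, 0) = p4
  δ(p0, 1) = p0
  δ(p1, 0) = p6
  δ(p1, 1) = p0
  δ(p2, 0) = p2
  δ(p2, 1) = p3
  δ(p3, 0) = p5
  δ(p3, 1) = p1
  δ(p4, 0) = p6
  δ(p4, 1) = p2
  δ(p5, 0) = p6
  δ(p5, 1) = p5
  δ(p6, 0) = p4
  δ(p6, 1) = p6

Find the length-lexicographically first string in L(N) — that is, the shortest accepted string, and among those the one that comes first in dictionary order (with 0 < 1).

A breadth-first search from p0 reaches an accepting state first via the path p0 → p4 → p2 → p3 → p1 on input 0111.
No string of length < 4 is accepted (BFS exhausts all shorter strings without reaching an accepting state), and 0111 is the lexicographically least accepting string of length 4.

0111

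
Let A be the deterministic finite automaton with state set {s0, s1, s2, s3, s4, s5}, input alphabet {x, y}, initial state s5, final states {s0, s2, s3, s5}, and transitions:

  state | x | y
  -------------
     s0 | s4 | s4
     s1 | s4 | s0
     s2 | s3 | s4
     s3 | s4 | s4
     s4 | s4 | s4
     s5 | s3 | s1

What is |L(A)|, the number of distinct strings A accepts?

The useful subgraph on states {s0, s1, s3, s5} is acyclic, so L(A) is finite; the longest accepting path visits 3 useful states, giving maximum string length 2.
Counting accepting paths from s5 by length: 1 of length 0, 1 of length 1, 1 of length 2. Total 3.

3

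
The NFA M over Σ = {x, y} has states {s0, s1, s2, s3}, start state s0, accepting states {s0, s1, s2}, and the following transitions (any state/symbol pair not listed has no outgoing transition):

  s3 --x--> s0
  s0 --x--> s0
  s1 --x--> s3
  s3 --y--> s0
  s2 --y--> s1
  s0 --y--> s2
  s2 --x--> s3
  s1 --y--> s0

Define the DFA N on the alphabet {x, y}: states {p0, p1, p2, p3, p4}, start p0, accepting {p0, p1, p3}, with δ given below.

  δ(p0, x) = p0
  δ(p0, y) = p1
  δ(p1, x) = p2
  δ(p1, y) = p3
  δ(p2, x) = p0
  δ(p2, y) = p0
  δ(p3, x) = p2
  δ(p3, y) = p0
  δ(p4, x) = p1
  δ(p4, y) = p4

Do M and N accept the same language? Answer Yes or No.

Exploring the product automaton M × N from the start pair (s0, p0), following both machines on each input symbol, reaches 4 state pairs: (s0, p0), (s2, p1), (s3, p2), (s1, p3).
M accepts in {s0, s1, s2} and N accepts in {p0, p1, p3}. In every reachable pair the two components are either both accepting — (s0, p0), (s2, p1), (s1, p3) — or both non-accepting, so no string is accepted by exactly one of the machines: L(M) \ L(N) and L(N) \ L(M) are both empty.
Hence every string is accepted by M iff it is accepted by N, and the two languages coincide.

Yes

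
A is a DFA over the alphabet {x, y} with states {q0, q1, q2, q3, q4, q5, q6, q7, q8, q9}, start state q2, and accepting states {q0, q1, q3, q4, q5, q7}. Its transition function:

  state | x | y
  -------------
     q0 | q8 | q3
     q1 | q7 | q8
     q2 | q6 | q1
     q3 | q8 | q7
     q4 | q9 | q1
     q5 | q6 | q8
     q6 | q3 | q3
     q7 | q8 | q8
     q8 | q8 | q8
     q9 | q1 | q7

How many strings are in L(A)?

The useful subgraph on states {q1, q2, q3, q6, q7} is acyclic, so L(A) is finite; the longest accepting path visits 4 useful states, giving maximum string length 3.
Counting accepting paths from q2 by length: 1 of length 1, 3 of length 2, 2 of length 3. Total 6.

6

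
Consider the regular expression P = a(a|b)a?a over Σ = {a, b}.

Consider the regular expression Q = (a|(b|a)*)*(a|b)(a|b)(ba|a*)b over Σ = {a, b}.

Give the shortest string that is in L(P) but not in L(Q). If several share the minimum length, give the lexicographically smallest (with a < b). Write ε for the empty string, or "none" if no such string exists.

aaa

The string aaa is accepted by P but not by Q.
No shorter string lies in the difference, and aaa is the lexicographically first length-3 string in L(P) \ L(Q).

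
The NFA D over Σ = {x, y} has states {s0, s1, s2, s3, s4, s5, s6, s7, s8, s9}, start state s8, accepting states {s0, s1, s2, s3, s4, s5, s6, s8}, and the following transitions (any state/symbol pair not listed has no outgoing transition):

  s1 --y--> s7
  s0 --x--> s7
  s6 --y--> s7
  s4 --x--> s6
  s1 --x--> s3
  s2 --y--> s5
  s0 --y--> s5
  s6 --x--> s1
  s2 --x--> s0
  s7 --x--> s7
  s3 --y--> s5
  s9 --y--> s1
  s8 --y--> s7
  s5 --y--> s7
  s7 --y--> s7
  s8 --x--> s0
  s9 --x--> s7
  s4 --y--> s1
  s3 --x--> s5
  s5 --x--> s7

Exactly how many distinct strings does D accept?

The useful subgraph on states {s0, s5, s8} is acyclic, so L(D) is finite; the longest accepting path visits 3 useful states, giving maximum string length 2.
Counting accepting paths from s8 by length: 1 of length 0, 1 of length 1, 1 of length 2. Total 3.

3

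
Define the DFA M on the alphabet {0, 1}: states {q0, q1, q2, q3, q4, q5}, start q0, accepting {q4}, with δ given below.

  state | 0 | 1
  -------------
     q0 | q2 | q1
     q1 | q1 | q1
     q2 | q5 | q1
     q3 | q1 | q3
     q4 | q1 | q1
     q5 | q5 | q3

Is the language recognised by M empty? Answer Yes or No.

Yes

The states reachable from the start state are {q0, q1, q2, q3, q5}.
None of the accepting states {q4} is reachable, so no string is accepted and L(M) = ∅.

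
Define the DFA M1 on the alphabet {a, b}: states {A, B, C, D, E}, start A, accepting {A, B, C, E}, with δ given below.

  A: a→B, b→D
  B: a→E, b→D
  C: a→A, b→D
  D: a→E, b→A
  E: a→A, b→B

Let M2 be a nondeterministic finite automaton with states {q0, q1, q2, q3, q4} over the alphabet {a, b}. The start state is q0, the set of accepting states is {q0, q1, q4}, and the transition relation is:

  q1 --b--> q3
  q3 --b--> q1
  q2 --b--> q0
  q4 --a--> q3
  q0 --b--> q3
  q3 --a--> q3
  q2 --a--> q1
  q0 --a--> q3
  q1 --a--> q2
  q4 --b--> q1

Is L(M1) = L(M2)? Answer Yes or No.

No

The string a is accepted by M1 but rejected by M2.
So L(M1) ≠ L(M2).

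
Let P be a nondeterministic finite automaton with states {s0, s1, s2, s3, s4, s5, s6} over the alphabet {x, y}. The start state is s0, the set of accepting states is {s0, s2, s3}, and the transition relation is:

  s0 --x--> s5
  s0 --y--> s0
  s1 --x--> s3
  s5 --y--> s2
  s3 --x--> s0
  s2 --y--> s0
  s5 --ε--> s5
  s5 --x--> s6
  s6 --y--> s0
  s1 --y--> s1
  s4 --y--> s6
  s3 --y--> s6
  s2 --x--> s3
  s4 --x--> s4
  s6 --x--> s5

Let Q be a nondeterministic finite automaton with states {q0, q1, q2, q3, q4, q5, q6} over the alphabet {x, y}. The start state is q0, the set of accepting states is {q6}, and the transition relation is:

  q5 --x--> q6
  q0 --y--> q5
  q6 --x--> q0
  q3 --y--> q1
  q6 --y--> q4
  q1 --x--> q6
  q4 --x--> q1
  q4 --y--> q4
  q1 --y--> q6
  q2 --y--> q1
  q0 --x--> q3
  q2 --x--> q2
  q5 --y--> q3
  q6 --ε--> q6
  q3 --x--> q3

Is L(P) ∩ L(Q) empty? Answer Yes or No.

No

The string xyx is accepted by both P and Q.
Hence L(P) ∩ L(Q) ≠ ∅.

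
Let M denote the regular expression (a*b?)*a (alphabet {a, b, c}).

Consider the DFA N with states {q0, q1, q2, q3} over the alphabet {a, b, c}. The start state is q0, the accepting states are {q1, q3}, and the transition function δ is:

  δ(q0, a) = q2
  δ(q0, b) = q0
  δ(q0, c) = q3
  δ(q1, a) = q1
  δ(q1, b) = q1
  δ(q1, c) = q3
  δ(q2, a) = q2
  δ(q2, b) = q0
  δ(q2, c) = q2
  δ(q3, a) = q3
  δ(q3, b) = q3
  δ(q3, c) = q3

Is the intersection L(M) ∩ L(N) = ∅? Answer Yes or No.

Yes

Converting the expression M to a DFA (subset construction, then merging equivalent states) gives the minimal DFA with states {m0, m1, m2}, start state m0, accepting states {m1} and transitions m0: a→m1, b→m0, c→m2; m1: a→m1, b→m0, c→m2; m2: a→m2, b→m2, c→m2.
Exploring the product automaton M × N from the start pair (m0, q0), following both machines on each input symbol, reaches 5 state pairs: (m0, q0), (m1, q2), (m2, q3), (m2, q2), (m2, q0).
M accepts in {m1} and N accepts in {q1, q3}; no reachable pair has both components accepting, so no string drives both machines to acceptance simultaneously and L(M) ∩ L(N) = ∅.
So no string is accepted by both, and the intersection is empty.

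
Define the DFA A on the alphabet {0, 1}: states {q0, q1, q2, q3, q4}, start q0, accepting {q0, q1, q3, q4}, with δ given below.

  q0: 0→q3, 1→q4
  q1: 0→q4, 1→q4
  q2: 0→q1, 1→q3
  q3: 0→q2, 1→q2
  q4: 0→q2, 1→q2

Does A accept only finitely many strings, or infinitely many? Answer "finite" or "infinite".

infinite

State q2 is reachable from the start and can reach an accepting state, and it lies on the cycle q2 → q1 → q4 → q2.
Traversing that cycle any number of times yields accepted strings of unbounded length, so the language is infinite.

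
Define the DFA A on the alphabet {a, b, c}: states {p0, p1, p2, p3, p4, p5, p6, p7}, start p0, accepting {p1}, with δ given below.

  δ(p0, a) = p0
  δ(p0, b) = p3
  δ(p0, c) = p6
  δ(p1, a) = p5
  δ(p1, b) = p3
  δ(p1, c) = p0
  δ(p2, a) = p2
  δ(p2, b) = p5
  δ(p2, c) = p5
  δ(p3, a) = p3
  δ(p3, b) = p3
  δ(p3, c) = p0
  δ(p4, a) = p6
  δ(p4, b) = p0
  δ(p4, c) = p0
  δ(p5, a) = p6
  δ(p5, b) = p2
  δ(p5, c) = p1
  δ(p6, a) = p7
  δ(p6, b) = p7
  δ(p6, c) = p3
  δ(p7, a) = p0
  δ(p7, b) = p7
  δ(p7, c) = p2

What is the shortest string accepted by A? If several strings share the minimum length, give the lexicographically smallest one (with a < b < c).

cacbc

A breadth-first search from p0 reaches an accepting state first via the path p0 → p6 → p7 → p2 → p5 → p1 on input cacbc.
No string of length < 5 is accepted (BFS exhausts all shorter strings without reaching an accepting state), and cacbc is the lexicographically least accepting string of length 5.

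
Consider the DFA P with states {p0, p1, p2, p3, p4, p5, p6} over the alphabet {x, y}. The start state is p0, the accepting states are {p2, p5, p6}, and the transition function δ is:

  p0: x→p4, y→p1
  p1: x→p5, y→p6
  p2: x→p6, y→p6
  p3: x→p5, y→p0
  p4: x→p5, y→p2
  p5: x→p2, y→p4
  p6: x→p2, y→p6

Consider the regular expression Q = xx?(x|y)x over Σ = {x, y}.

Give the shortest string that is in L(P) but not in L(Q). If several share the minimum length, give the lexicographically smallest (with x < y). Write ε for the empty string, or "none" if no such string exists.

xx

The string xx is accepted by P but not by Q.
No shorter string lies in the difference, and xx is the lexicographically first length-2 string in L(P) \ L(Q).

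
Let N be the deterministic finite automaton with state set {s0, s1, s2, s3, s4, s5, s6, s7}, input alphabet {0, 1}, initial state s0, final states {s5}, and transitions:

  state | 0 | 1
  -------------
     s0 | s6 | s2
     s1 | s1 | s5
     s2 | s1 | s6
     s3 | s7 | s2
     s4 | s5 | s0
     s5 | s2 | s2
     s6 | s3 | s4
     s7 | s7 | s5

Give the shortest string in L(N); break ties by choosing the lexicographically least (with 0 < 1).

A breadth-first search from s0 reaches an accepting state first via the path s0 → s6 → s4 → s5 on input 010.
No string of length < 3 is accepted (BFS exhausts all shorter strings without reaching an accepting state), and 010 is the lexicographically least accepting string of length 3.

010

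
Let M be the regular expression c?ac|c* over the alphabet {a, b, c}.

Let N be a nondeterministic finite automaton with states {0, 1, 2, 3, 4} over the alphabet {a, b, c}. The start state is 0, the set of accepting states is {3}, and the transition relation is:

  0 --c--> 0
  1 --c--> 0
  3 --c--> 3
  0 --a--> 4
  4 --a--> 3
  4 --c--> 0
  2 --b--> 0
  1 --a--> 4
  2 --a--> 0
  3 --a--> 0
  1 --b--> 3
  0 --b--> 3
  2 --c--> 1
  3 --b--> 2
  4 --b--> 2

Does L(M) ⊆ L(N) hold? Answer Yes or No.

The empty string ε is in L(M) but not in L(N).
So L(M) ⊄ L(N).

No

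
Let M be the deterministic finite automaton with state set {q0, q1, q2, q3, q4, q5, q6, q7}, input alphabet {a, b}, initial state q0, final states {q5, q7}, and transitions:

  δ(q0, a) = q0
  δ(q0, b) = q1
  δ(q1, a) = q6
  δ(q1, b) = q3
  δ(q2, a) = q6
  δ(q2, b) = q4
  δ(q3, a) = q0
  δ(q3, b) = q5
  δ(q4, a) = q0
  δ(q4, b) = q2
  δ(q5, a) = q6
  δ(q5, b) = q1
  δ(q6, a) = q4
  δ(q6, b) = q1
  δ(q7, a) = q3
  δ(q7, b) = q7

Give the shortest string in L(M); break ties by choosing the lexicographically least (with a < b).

A breadth-first search from q0 reaches an accepting state first via the path q0 → q1 → q3 → q5 on input bbb.
No string of length < 3 is accepted (BFS exhausts all shorter strings without reaching an accepting state), and bbb is the lexicographically least accepting string of length 3.

bbb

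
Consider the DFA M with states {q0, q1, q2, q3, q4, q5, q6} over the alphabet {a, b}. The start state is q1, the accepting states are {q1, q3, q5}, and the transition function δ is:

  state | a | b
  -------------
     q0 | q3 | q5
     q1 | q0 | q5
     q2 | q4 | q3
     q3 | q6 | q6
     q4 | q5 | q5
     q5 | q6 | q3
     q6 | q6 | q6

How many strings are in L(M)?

6

The useful subgraph on states {q0, q1, q3, q5} is acyclic, so L(M) is finite; the longest accepting path visits 4 useful states, giving maximum string length 3.
Counting accepting paths from q1 by length: 1 of length 0, 1 of length 1, 3 of length 2, 1 of length 3. Total 6.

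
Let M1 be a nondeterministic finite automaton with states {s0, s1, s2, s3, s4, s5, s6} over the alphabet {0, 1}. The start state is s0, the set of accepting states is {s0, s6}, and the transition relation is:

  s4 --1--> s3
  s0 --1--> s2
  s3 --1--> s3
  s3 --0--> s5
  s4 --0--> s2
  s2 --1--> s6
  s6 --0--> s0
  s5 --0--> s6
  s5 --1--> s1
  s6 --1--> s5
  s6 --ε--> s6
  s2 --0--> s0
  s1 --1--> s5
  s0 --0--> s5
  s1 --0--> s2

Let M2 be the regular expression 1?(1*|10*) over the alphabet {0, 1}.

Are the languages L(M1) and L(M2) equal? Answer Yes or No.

No

The string 00 is accepted by M1 but rejected by M2.
So L(M1) ≠ L(M2).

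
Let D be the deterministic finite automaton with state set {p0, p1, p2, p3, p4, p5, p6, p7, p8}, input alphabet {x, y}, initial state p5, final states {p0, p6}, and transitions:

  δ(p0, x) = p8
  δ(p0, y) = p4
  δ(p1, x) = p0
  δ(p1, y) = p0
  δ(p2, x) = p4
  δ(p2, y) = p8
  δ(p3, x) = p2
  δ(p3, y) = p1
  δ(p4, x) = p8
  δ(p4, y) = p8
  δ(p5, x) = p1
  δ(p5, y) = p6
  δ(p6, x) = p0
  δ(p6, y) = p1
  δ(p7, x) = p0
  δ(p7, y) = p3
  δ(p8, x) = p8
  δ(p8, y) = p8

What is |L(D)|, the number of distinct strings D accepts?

6

The useful subgraph on states {p0, p1, p5, p6} is acyclic, so L(D) is finite; the longest accepting path visits 4 useful states, giving maximum string length 3.
Counting accepting paths from p5 by length: 1 of length 1, 3 of length 2, 2 of length 3. Total 6.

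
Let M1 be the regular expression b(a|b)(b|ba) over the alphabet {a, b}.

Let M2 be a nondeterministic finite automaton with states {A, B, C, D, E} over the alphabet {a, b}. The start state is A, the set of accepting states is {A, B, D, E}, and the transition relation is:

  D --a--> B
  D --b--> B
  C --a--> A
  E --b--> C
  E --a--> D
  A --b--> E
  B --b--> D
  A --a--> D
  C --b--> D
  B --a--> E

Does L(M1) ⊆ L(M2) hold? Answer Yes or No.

Yes

Converting the expression M1 to a DFA (subset construction, then merging equivalent states) gives the minimal DFA with states {r0, r1, r2, r3, r4, r5}, start state r0, accepting states {r4, r5} and transitions r0: a→r1, b→r2; r1: a→r1, b→r1; r2: a→r3, b→r3; r3: a→r1, b→r4; r4: a→r5, b→r1; r5: a→r1, b→r1.
Exploring the product automaton M1 × M2 from the start pair (r0, A), following both machines on each input symbol, reaches 13 state pairs: (r0, A), (r1, D), (r2, E), (r1, B), (r3, D), (r3, C), (r1, E), (r4, B), (r1, A), (r4, D), (r1, C), (r5, E), (r5, B).
M1 accepts in {r4, r5} and M2 accepts in {A, B, D, E}. The reachable pairs whose M1-component is accepting are (r4, B), (r4, D), (r5, E), (r5, B); in each of them the M2-component is accepting too, so the product for L(M1) \ L(M2) (M1-component accepting, M2-component rejecting) has no reachable accepting pair and the difference is empty.
Hence every string in L(M1) is also in L(M2).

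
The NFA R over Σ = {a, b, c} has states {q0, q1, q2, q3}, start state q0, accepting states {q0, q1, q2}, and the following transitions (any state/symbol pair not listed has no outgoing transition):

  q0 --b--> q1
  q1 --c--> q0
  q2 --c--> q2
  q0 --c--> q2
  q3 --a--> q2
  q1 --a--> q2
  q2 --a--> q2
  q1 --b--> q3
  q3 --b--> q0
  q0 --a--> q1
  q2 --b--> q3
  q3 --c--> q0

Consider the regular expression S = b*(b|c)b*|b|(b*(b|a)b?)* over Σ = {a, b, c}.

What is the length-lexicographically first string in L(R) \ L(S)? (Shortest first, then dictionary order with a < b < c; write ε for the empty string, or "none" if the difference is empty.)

The string ac is accepted by R but not by S.
No shorter string lies in the difference, and ac is the lexicographically first length-2 string in L(R) \ L(S).

ac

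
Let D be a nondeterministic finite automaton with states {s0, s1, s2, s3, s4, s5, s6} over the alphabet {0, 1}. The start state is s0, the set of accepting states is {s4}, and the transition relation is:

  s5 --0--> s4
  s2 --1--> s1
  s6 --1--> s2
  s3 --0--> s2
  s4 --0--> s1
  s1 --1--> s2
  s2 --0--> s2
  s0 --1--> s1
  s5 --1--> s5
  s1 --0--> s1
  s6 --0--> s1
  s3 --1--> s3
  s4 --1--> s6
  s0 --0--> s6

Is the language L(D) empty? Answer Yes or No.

Yes

The states reachable from the start state are {s0, s1, s2, s6}.
None of the accepting states {s4} is reachable, so no string is accepted and L(D) = ∅.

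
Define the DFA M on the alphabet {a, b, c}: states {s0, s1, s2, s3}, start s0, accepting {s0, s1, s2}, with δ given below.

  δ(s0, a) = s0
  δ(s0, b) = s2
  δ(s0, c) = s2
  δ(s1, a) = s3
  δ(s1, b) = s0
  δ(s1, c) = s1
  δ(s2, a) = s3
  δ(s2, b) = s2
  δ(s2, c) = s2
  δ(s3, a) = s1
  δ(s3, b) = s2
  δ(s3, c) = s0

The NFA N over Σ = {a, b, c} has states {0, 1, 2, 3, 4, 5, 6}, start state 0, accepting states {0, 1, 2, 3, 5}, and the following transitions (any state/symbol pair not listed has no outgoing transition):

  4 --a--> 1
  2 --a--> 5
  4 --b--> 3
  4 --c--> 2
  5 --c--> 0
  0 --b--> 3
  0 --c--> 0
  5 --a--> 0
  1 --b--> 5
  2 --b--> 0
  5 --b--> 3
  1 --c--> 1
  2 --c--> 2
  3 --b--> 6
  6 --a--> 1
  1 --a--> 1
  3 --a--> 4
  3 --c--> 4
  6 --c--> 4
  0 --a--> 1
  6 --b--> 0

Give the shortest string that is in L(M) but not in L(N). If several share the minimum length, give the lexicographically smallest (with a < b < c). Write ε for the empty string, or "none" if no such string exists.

bb

The string bb is accepted by M but not by N.
No shorter string lies in the difference, and bb is the lexicographically first length-2 string in L(M) \ L(N).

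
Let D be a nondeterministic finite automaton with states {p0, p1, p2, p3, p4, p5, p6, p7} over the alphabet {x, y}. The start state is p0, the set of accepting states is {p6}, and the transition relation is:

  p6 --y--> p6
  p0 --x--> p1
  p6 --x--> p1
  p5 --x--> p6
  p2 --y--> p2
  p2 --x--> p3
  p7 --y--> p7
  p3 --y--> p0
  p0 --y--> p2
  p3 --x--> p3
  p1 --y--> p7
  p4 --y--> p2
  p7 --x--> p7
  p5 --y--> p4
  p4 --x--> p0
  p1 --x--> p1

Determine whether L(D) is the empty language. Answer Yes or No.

Yes

The states reachable from the start state are {p0, p1, p2, p3, p7}.
None of the accepting states {p6} is reachable, so no string is accepted and L(D) = ∅.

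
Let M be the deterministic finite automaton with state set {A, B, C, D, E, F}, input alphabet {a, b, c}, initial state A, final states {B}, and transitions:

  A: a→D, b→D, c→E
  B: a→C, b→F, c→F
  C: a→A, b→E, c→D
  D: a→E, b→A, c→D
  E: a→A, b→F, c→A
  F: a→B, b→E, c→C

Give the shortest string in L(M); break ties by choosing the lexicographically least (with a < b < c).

cba

A breadth-first search from A reaches an accepting state first via the path A → E → F → B on input cba.
No string of length < 3 is accepted (BFS exhausts all shorter strings without reaching an accepting state), and cba is the lexicographically least accepting string of length 3.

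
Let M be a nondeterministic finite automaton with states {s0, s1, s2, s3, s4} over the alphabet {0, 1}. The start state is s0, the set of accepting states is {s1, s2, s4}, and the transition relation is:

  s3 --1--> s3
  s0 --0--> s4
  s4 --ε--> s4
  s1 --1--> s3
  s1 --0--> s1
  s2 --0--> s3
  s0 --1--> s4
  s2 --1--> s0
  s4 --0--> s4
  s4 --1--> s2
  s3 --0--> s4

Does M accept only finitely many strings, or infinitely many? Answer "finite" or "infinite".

State s0 is reachable from the start and can reach an accepting state, and it lies on the cycle s0 → s4 → s2 → s0.
Traversing that cycle any number of times yields accepted strings of unbounded length, so the language is infinite.

infinite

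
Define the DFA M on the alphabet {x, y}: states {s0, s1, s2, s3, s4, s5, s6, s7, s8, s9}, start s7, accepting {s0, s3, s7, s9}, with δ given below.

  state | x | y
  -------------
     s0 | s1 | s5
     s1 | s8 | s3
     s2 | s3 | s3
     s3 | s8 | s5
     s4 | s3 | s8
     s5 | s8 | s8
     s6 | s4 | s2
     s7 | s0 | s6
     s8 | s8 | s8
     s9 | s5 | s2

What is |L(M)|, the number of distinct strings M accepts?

6

The useful subgraph on states {s0, s1, s2, s3, s4, s6, s7} is acyclic, so L(M) is finite; the longest accepting path visits 4 useful states, giving maximum string length 3.
Counting accepting paths from s7 by length: 1 of length 0, 1 of length 1, 4 of length 3. Total 6.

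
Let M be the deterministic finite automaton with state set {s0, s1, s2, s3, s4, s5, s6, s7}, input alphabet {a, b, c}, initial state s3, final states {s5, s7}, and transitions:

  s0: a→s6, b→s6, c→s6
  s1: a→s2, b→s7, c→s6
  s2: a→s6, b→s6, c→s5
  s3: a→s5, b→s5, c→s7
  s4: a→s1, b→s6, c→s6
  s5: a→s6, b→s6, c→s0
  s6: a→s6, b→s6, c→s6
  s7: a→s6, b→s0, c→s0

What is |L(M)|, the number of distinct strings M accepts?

The useful subgraph on states {s3, s5, s7} is acyclic, so L(M) is finite; the longest accepting path visits 2 useful states, giving maximum string length 1.
Counting accepting paths from s3 by length: 3 of length 1. Total 3.

3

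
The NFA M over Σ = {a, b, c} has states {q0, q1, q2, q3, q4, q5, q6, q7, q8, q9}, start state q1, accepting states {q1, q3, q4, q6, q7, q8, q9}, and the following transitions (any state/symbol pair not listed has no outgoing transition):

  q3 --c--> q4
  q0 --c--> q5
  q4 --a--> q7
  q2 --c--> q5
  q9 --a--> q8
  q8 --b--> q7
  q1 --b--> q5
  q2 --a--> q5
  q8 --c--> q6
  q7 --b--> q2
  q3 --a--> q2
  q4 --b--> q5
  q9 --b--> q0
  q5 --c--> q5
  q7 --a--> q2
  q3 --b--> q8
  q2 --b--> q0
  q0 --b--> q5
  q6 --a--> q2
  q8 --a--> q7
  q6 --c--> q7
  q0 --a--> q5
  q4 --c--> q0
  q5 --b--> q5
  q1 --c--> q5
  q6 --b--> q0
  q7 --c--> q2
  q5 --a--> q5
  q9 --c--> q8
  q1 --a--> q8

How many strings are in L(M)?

The useful subgraph on states {q1, q6, q7, q8} is acyclic, so L(M) is finite; the longest accepting path visits 4 useful states, giving maximum string length 3.
Counting accepting paths from q1 by length: 1 of length 0, 1 of length 1, 3 of length 2, 1 of length 3. Total 6.

6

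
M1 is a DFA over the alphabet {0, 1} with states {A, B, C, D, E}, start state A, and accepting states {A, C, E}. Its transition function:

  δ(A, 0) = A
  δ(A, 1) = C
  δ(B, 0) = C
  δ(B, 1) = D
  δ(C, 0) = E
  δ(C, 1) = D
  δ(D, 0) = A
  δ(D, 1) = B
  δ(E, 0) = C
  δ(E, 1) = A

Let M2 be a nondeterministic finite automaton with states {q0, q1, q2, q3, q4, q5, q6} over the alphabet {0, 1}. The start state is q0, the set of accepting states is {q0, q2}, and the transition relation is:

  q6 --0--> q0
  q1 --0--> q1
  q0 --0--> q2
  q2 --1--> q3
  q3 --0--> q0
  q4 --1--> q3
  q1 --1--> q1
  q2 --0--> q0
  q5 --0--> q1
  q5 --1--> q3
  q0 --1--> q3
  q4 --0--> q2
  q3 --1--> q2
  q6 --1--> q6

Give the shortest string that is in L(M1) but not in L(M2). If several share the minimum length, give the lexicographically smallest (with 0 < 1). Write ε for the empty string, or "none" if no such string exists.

1

The string 1 is accepted by M1 but not by M2.
No shorter string lies in the difference, and 1 is the lexicographically first length-1 string in L(M1) \ L(M2).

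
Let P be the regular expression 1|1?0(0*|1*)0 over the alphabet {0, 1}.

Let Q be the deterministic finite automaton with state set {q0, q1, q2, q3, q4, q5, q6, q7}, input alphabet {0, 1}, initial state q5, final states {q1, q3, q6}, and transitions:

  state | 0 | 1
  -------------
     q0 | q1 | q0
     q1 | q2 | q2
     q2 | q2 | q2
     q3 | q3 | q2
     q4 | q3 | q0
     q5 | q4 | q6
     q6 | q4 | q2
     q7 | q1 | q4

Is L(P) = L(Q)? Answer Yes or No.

Converting the expression P to a DFA (subset construction, then merging equivalent states) gives the minimal DFA with states {p0, p1, p2, p3, p4, p5, p6}, start state p0, accepting states {p2, p3, p6} and transitions p0: 0→p1, 1→p2; p1: 0→p3, 1→p4; p2: 0→p1, 1→p5; p3: 0→p3, 1→p5; p4: 0→p6, 1→p4; p5: 0→p5, 1→p5; p6: 0→p5, 1→p5.
Exploring the product automaton P × Q from the start pair (p0, q5), following both machines on each input symbol, reaches 7 state pairs: (p0, q5), (p1, q4), (p2, q6), (p3, q3), (p4, q0), (p5, q2), (p6, q1).
P accepts in {p2, p3, p6} and Q accepts in {q1, q3, q6}. In every reachable pair the two components are either both accepting — (p2, q6), (p3, q3), (p6, q1) — or both non-accepting, so no string is accepted by exactly one of the machines: L(P) \ L(Q) and L(Q) \ L(P) are both empty.
Hence every string is accepted by P iff it is accepted by Q, and the two languages coincide.

Yes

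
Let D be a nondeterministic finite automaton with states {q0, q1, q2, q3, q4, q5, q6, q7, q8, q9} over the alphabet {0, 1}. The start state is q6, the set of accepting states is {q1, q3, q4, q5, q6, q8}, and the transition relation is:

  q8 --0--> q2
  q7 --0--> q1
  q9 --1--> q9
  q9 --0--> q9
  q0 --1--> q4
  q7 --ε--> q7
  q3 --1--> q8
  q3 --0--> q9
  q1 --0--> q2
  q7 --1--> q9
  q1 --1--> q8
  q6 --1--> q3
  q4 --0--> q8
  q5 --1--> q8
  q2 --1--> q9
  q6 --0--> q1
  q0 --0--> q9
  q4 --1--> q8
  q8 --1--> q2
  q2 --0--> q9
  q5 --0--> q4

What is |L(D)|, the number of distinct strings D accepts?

The useful subgraph on states {q1, q3, q6, q8} is acyclic, so L(D) is finite; the longest accepting path visits 3 useful states, giving maximum string length 2.
Counting accepting paths from q6 by length: 1 of length 0, 2 of length 1, 2 of length 2. Total 5.

5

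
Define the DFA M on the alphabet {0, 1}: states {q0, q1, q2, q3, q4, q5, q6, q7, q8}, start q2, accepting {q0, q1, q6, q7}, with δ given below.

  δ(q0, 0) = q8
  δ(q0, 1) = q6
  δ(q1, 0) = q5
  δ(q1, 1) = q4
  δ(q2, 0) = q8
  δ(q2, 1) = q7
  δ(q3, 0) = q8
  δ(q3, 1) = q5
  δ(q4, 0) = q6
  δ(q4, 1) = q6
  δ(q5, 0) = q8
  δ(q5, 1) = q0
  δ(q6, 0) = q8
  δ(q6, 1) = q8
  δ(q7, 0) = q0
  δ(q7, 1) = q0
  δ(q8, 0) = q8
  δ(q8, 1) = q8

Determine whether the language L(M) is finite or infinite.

finite

The useful states (reachable from q2 and able to reach an accepting state) are {q0, q2, q6, q7}.
Restricted to these states the transition graph has no cycle, so every accepting path has bounded length and L is finite.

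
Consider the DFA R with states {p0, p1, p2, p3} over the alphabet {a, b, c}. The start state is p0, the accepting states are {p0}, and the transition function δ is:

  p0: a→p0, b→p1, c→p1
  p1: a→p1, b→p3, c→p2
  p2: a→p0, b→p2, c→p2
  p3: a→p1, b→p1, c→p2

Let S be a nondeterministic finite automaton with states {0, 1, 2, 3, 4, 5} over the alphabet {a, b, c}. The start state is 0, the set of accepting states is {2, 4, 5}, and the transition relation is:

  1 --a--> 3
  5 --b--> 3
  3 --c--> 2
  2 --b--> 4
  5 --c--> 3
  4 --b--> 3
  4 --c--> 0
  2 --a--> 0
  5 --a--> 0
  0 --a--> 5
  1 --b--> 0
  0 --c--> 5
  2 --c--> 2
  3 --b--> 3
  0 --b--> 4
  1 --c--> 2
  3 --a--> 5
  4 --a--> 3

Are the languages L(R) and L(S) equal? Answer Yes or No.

The empty string ε is accepted by R but rejected by S.
So L(R) ≠ L(S).

No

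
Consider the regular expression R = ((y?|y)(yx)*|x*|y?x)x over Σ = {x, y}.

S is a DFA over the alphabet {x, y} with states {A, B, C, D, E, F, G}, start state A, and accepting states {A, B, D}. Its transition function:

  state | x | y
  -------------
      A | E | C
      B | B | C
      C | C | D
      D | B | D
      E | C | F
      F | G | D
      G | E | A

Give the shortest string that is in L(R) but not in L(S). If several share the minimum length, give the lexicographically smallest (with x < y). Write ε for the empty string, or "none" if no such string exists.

The string x is accepted by R but not by S.
No shorter string lies in the difference, and x is the lexicographically first length-1 string in L(R) \ L(S).

x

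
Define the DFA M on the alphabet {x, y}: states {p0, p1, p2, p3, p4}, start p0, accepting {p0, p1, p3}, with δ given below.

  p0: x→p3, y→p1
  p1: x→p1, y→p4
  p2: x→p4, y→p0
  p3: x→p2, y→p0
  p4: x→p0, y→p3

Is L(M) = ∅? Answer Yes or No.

The empty string ε is accepted: the run p0 ends in the accepting state p0.
Since at least one string is accepted, L(M) is not empty.

No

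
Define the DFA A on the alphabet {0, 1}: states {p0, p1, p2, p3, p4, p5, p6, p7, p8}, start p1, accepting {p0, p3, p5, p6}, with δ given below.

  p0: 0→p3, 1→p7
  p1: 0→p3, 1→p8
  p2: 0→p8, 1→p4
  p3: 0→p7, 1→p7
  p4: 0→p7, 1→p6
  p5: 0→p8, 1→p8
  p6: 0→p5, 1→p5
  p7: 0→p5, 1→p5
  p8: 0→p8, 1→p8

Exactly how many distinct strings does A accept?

The useful subgraph on states {p1, p3, p5, p7} is acyclic, so L(A) is finite; the longest accepting path visits 4 useful states, giving maximum string length 3.
Counting accepting paths from p1 by length: 1 of length 1, 4 of length 3. Total 5.

5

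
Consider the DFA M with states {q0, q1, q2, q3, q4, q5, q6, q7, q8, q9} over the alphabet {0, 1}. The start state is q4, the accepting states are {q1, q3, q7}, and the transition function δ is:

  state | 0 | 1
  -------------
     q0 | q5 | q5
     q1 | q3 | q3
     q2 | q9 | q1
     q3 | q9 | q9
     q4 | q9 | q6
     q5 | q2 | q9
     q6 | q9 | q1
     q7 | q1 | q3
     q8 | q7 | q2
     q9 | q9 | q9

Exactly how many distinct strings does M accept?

The useful subgraph on states {q1, q3, q4, q6} is acyclic, so L(M) is finite; the longest accepting path visits 4 useful states, giving maximum string length 3.
Counting accepting paths from q4 by length: 1 of length 2, 2 of length 3. Total 3.

3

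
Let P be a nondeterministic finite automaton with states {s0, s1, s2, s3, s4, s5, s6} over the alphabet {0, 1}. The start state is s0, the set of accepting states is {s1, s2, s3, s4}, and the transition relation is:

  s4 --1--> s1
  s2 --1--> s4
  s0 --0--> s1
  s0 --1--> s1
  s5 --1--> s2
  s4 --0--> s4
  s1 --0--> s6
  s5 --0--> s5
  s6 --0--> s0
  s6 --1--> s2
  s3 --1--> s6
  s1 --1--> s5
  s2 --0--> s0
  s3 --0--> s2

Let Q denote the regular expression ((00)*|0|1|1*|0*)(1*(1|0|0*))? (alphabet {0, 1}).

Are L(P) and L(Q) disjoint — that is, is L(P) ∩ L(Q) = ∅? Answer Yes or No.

The string 0 is accepted by both P and Q.
Hence L(P) ∩ L(Q) ≠ ∅.

No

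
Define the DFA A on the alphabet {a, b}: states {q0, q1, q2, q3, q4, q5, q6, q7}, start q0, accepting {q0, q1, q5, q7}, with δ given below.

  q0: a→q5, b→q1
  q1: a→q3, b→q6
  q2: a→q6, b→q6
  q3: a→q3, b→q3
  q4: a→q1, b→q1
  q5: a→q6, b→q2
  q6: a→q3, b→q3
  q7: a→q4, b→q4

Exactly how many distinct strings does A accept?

3

The useful subgraph on states {q0, q1, q5} is acyclic, so L(A) is finite; the longest accepting path visits 2 useful states, giving maximum string length 1.
Counting accepting paths from q0 by length: 1 of length 0, 2 of length 1. Total 3.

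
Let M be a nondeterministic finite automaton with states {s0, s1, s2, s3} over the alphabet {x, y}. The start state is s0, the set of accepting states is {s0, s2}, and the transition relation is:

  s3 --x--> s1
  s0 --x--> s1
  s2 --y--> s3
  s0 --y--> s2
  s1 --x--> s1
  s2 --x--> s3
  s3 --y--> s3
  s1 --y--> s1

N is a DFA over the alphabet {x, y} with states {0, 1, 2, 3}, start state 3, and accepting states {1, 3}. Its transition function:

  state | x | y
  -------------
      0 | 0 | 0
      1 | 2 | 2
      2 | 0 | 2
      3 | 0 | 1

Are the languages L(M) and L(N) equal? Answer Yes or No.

Yes

Exploring the product automaton M × N from the start pair (s0, 3), following both machines on each input symbol, reaches 4 state pairs: (s0, 3), (s1, 0), (s2, 1), (s3, 2).
M accepts in {s0, s2} and N accepts in {1, 3}. In every reachable pair the two components are either both accepting — (s0, 3), (s2, 1) — or both non-accepting, so no string is accepted by exactly one of the machines: L(M) \ L(N) and L(N) \ L(M) are both empty.
Hence every string is accepted by M iff it is accepted by N, and the two languages coincide.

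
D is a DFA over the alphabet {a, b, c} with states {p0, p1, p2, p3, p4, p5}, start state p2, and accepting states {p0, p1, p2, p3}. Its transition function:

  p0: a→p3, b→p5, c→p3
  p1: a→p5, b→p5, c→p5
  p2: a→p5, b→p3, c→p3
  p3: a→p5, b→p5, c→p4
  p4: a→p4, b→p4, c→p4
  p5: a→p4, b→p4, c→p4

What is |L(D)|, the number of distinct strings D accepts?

3

The useful subgraph on states {p2, p3} is acyclic, so L(D) is finite; the longest accepting path visits 2 useful states, giving maximum string length 1.
Counting accepting paths from p2 by length: 1 of length 0, 2 of length 1. Total 3.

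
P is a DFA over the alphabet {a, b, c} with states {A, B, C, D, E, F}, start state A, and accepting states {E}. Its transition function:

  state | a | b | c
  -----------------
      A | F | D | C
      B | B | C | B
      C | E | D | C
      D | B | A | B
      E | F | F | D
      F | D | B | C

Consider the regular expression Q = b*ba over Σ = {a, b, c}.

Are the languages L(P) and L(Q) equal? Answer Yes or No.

The string ca is accepted by P but rejected by Q.
So L(P) ≠ L(Q).

No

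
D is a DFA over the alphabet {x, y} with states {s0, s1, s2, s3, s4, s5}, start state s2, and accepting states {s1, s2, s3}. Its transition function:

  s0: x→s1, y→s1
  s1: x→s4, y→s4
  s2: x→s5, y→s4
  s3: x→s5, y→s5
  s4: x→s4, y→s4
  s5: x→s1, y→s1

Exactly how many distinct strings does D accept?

3

The useful subgraph on states {s1, s2, s5} is acyclic, so L(D) is finite; the longest accepting path visits 3 useful states, giving maximum string length 2.
Counting accepting paths from s2 by length: 1 of length 0, 2 of length 2. Total 3.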